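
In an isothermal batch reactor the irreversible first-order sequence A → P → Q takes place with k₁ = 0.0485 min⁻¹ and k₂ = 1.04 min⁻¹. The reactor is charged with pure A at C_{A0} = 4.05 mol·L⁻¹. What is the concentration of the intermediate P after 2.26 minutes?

The intermediate concentration in a first-order A→B→C sequence is C_P = k₁C_{A0}(e^(−k₁t) − e^(−k₂t))/(k₂−k₁).
e^(−k₁t) = e^(−0.0485×2.26) = e^(−0.1096) = 0.8962; e^(−k₂t) = e^(−2.350) = 0.09533.
C_P = 0.0485×4.05/(1.04−0.0485) × (0.8962−0.09533) = 0.1981×0.8009 = 0.1587 mol·L⁻¹.

0.159 mol·L⁻¹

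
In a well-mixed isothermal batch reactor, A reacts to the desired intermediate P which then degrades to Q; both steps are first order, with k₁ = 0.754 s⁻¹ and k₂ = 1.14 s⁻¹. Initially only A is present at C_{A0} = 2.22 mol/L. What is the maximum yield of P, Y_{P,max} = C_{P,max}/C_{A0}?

0.295

For a first-order series the maximum intermediate yield is C_{P,max}/C_{A0} = (k₁/k₂)^[k₂/(k₂−k₁)].
= (0.754/1.14)^(1.14/(1.14−0.754)) = (0.6614)^(2.953) = 0.2950.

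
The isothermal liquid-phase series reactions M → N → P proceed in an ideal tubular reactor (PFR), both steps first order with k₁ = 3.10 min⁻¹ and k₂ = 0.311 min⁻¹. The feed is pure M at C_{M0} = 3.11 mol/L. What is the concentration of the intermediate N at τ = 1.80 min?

1.96 mol/L

Solving the coupled first-order balances gives C_N(τ) = [k₁/(k₂−k₁)]·C_{M0}·(e^(−k₁τ) − e^(−k₂τ)).
e^(−k₁τ) = e^(−3.10×1.80) = e^(−5.580) = 0.003773; e^(−k₂τ) = e^(−0.5598) = 0.5713.
C_N = 3.10×3.11/(0.311−3.10) × (0.003773−0.5713) = (-3.457)×(-0.5676) = 1.962 mol/L.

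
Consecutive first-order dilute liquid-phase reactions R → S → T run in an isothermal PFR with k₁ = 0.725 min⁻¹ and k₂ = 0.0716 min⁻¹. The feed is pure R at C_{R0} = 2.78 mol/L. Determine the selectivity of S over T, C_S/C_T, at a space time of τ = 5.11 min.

3.18

The intermediate concentration in a first-order A→B→C sequence is C_S = k₁C_{R0}(e^(−k₁τ) − e^(−k₂τ))/(k₂−k₁).
e^(−k₁τ) = e^(−0.725×5.11) = e^(−3.705) = 0.02461; e^(−k₂τ) = e^(−0.3659) = 0.6936.
C_S = 0.725×2.78/(0.0716−0.725) × (0.02461−0.6936) = (-3.085)×(-0.6690) = 2.064 mol/L.
C_R = C_{R0}e^(−k₁τ) = 0.06841 mol/L, so C_T = C_{R0}−C_R−C_S = 0.6480 mol/L; C_S/C_T = 3.18.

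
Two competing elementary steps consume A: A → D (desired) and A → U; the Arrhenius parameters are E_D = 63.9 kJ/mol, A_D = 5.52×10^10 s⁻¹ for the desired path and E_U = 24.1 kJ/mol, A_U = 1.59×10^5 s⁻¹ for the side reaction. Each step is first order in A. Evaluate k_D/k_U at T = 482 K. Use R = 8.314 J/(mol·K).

16.9

k_D/k_U = (A_D/A_U)·exp[−(E_D−E_U)/(RT)] = (A_D/A_U)·exp[(E_U−E_D)/(RT)].
(E_U−E_D)/(RT) = (24.1−63.9)×10³/(8.314×482) = -39800/4007 = -9.932.
k_D/k_U = (5.52×10^10/1.59×10^5)·exp(-9.932) = 3.472×10^5 × 4.861×10^-5 = 16.9.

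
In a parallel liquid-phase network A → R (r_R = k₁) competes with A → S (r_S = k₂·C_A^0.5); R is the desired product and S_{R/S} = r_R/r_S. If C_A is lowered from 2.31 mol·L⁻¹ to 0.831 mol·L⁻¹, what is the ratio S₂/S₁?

S_{R/S} = (k₁/k₂)·C_A^-0.5, so S₂/S₁ = (C_{A,2}/C_{A,1})^-0.5.
= (0.831/2.31)^(-0.5) = (0.3597)^(-0.5) = 1.67.

1.67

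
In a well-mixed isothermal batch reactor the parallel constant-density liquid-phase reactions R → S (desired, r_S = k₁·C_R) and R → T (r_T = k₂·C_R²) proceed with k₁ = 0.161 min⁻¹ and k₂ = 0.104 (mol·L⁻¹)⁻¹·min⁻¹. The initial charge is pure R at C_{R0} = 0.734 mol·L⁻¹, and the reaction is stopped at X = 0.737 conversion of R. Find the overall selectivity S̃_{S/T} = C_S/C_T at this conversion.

C_R = C_{R0}(1−X) = 0.1930 mol·L⁻¹.
Along a PFR/batch, dC_S/dC_R = −r_S/(r_S+r_T) = −k₁/(k₁+k₂·C_R).
Integrating from C_{R0} to C_R: C_S = (0.161/0.104)·ln[(0.161+0.104·0.734)/(0.161+0.104·0.193)] = 1.548·ln(0.2373/0.1811) = 0.4188 mol·L⁻¹.
C_T = (C_{R0}−C_R)−C_S = 0.1221 mol·L⁻¹; S̃_{S/T} = 0.4188/0.1221 = 3.43.

3.43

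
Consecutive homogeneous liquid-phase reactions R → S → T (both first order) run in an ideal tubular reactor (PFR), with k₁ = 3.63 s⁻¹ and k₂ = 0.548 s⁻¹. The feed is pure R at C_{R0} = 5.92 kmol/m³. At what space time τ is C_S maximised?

The intermediate peaks when r₁ = r₂, i.e. k₁e^(−k₁τ) = k₂e^(−k₂τ), giving τ_opt = ln(k₂/k₁)/(k₂−k₁).
= ln(0.548/3.63)/(0.548−3.63) = ln(0.1510)/-3.082 = -1.891/-3.082 = 0.613 s.

0.613 s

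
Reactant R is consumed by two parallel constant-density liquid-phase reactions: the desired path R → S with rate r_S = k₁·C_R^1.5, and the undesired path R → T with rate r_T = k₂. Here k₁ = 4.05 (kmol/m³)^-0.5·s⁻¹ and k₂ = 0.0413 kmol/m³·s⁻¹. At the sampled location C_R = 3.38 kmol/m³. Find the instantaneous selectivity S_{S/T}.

609

S_{S/T} = r_S/r_T = (k₁·C_R^1.5)/(k₂) = (k₁/k₂)·C_R^1.5.
= (4.05×3.380^1.5) / (0.0413) = 25.17/0.04130 = 609.
Since the desired path is higher order in R, keeping C_R high (PFR or concentrated feed) favours S.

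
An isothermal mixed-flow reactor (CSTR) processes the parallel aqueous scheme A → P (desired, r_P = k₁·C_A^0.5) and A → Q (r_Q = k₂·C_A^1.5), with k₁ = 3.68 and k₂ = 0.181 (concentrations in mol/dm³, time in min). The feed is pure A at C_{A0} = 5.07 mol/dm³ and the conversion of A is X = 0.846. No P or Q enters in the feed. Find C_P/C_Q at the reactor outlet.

Exit C_A = C_{A0}(1−X) = 5.07×0.154 = 0.7808 mol/dm³.
A CSTR operates uniformly at the exit composition, giving r_P = 3.252 and r_Q = 0.1249 (each k·C_A^n at C_A = 0.7808).
Overall selectivity = C_P/C_Q = r_Pτ/(r_Qτ) = r_P/r_Q = 26.0.

26.0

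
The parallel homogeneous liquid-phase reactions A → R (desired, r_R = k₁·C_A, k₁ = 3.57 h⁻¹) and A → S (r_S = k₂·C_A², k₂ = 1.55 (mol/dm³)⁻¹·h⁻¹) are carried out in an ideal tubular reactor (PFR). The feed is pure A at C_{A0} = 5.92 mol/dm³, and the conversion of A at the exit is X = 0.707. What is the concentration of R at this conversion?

1.64 mol/dm³

C_A = C_{A0}(1−X) = 1.735 mol/dm³.
Along a PFR/batch, dC_R/dC_A = −r_R/(r_R+r_S) = −k₁/(k₁+k₂·C_A).
Integrating from C_{A0} to C_A: C_R = (3.57/1.55)·ln[(3.57+1.55·5.92)/(3.57+1.55·1.73)] = 2.303·ln(12.75/6.259) = 1.638 mol/dm³.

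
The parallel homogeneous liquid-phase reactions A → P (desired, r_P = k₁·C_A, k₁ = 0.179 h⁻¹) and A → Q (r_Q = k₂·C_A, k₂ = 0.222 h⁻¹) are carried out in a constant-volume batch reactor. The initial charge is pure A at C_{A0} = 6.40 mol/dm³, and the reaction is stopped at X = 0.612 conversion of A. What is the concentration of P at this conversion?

C_A = C_{A0}(1−X) = 2.483 mol/dm³.
Both paths are first order in A, so the instantaneous fraction to P is constant: dC_P/d(−C_A) = k₁/(k₁+k₂) = 0.4464.
C_P = 0.4464·(C_{A0}−C_A) = 0.4464×3.917 = 1.75 mol/dm³.

1.75 mol/dm³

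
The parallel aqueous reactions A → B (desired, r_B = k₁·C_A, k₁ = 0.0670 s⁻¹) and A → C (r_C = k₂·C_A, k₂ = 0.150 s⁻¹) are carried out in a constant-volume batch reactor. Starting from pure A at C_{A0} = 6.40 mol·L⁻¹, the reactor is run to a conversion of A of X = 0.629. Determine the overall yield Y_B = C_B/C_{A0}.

0.194

C_A = C_{A0}(1−X) = 2.374 mol·L⁻¹.
Both paths are first order in A, so the instantaneous fraction to B is constant: dC_B/d(−C_A) = k₁/(k₁+k₂) = 0.3088.
C_B = 0.3088·(C_{A0}−C_A) = 0.3088×4.026 = 1.24 mol·L⁻¹.
Y_B = C_B/C_{A0} = 1.243/6.40 = 0.194.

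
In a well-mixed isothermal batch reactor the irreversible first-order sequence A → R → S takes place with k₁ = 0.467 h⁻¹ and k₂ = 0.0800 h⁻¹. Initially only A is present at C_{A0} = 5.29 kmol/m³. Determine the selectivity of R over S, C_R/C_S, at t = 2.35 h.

8.64

Solving the coupled first-order balances gives C_R(t) = [k₁/(k₂−k₁)]·C_{A0}·(e^(−k₁t) − e^(−k₂t)).
e^(−k₁t) = e^(−0.467×2.35) = e^(−1.097) = 0.3337; e^(−k₂t) = e^(−0.1880) = 0.8286.
C_R = 0.467×5.29/(0.0800−0.467) × (0.3337−0.8286) = (-6.384)×(-0.4949) = 3.159 kmol/m³.
C_A = C_{A0}e^(−k₁t) = 1.765 kmol/m³, so C_S = C_{A0}−C_A−C_R = 0.3654 kmol/m³; C_R/C_S = 8.64.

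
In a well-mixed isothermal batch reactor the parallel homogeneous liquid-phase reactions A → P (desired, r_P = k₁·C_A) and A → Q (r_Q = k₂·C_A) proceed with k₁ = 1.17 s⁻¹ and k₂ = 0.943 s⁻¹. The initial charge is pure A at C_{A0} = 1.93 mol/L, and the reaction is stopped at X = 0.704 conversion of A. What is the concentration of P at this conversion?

0.752 mol/L

C_A = C_{A0}(1−X) = 0.5713 mol/L.
Both paths are first order in A, so the instantaneous fraction to P is constant: dC_P/d(−C_A) = k₁/(k₁+k₂) = 0.5537.
C_P = 0.5537·(C_{A0}−C_A) = 0.5537×1.359 = 0.752 mol/L.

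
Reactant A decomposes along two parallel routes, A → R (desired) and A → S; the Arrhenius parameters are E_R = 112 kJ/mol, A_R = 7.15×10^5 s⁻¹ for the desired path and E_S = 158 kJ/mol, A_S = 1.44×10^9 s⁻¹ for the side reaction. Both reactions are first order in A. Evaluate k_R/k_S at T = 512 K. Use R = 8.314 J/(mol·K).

24.5

k_R/k_S = (A_R/A_S)·exp[−(E_R−E_S)/(RT)] = (A_R/A_S)·exp[(E_S−E_R)/(RT)].
(E_S−E_R)/(RT) = (158−112)×10³/(8.314×512) = 46000/4257 = 10.81.
k_R/k_S = (7.15×10^5/1.44×10^9)·exp(10.81) = 4.965×10^-4 × 49332 = 24.5.
Since E_R < E_S, lowering the temperature improves selectivity toward R.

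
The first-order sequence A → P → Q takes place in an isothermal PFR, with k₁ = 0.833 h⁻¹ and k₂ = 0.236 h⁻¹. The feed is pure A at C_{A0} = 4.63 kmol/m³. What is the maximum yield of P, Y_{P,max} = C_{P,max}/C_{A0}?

0.607

Evaluating C_P at τ_opt = ln(k₂/k₁)/(k₂−k₁) gives C_{P,max}/C_{A0} = (k₁/k₂)^[k₂/(k₂−k₁)].
= (0.833/0.236)^(0.236/(0.236−0.833)) = (3.530)^(-0.3953) = 0.6074.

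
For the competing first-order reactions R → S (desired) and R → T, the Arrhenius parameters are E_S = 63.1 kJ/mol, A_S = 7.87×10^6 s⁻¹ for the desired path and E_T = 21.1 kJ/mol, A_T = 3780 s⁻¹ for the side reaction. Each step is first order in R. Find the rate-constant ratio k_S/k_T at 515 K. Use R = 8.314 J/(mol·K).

0.114

k_S/k_T = (A_S/A_T)·exp[−(E_S−E_T)/(RT)] = (A_S/A_T)·exp[(E_T−E_S)/(RT)].
(E_T−E_S)/(RT) = (21.1−63.1)×10³/(8.314×515) = -42000/4282 = -9.809.
k_S/k_T = (7.87×10^6/3780)·exp(-9.809) = 2082 × 5.495×10^-5 = 0.114.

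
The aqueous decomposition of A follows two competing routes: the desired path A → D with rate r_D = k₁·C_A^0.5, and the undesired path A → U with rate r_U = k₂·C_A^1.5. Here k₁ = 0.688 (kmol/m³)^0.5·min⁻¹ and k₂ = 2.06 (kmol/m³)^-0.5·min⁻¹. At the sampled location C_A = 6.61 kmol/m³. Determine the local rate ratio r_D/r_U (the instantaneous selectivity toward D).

S_{D/U} = r_D/r_U = (k₁·C_A^0.5)/(k₂·C_A^1.5) = (k₁/k₂)·C_A⁻¹.
= (0.688×6.610^0.5) / (2.06×6.610^1.5) = 1.769/35.01 = 0.0505.

0.0505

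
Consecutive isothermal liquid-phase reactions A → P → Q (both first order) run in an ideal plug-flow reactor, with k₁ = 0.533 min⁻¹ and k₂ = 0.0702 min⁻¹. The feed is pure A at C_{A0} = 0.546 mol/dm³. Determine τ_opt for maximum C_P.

4.38 min

Setting dC_P/dτ = 0 gives τ_opt = ln(k₂/k₁)/(k₂−k₁).
= ln(0.0702/0.533)/(0.0702−0.533) = ln(0.1317)/-0.4628 = -2.027/-0.4628 = 4.38 min.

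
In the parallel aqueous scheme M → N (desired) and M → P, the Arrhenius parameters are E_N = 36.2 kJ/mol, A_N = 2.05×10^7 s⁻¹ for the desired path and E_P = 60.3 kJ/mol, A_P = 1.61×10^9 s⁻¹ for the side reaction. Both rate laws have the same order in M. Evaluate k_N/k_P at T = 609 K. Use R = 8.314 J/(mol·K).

With equal orders, S_{N/P} = k_N/k_P = (A_N/A_P)·exp[(E_P−E_N)/(RT)].
(E_P−E_N)/(RT) = (60.3−36.2)×10³/(8.314×609) = 24100/5063 = 4.760.
k_N/k_P = (2.05×10^7/1.61×10^9)·exp(4.760) = 0.01273 × 116.7 = 1.49.

1.49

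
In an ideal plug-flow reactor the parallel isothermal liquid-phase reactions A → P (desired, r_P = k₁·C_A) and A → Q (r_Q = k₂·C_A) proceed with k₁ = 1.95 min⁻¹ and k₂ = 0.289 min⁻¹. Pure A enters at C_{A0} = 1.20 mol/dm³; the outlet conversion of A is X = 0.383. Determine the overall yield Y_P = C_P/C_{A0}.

0.334

C_A = C_{A0}(1−X) = 0.7404 mol/dm³.
Both paths are first order in A, so the instantaneous fraction to P is constant: dC_P/d(−C_A) = k₁/(k₁+k₂) = 0.8709.
C_P = 0.8709·(C_{A0}−C_A) = 0.8709×0.4596 = 0.400 mol/dm³.
Y_P = C_P/C_{A0} = 0.4003/1.20 = 0.334.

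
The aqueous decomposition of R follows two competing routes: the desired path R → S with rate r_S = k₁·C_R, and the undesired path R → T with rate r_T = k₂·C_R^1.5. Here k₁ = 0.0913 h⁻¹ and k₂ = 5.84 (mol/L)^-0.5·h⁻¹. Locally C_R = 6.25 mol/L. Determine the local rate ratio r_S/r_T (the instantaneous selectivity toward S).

S_{S/T} = r_S/r_T = (k₁·C_R)/(k₂·C_R^1.5) = (k₁/k₂)·C_R^-0.5.
= (0.0913×6.250) / (5.84×6.250^1.5) = 0.5706/91.25 = 0.00625.
The undesired path is higher order in R, so low C_R (CSTR or dilute feed) favours S.

0.00625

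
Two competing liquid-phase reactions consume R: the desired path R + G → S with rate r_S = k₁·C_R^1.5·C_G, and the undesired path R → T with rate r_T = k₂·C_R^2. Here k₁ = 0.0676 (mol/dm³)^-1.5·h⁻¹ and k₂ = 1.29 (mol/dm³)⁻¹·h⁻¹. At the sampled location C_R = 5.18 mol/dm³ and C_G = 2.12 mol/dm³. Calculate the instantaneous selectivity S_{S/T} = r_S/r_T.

S_{S/T} = r_S/r_T = (k₁·C_R^1.5·C_G)/(k₂·C_R^2) = (k₁/k₂)·C_R^-0.5·C_G.
= (0.0676×5.180^1.5×2.120) / (1.29×5.180^2) = 1.690/34.61 = 0.0488.
The undesired path is higher order in R, so low C_R (CSTR or dilute feed) favours S.

0.0488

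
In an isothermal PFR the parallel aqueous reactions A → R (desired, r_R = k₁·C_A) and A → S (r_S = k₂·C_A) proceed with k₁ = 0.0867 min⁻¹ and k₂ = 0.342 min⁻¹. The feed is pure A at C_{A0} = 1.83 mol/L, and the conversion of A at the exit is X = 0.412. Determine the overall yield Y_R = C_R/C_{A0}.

C_A = C_{A0}(1−X) = 1.076 mol/L.
Both paths are first order in A, so the instantaneous fraction to R is constant: dC_R/d(−C_A) = k₁/(k₁+k₂) = 0.2022.
C_R = 0.2022·(C_{A0}−C_A) = 0.2022×0.7540 = 0.152 mol/L.
Y_R = C_R/C_{A0} = 0.1525/1.83 = 0.0833.

0.0833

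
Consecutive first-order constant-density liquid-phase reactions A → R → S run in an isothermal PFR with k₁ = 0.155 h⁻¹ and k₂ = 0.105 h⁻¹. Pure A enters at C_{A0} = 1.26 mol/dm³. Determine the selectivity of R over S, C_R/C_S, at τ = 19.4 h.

0.359

The intermediate concentration in a first-order A→B→C sequence is C_R = k₁C_{A0}(e^(−k₁τ) − e^(−k₂τ))/(k₂−k₁).
e^(−k₁τ) = e^(−0.155×19.4) = e^(−3.007) = 0.04944; e^(−k₂τ) = e^(−2.037) = 0.1304.
C_R = 0.155×1.26/(0.105−0.155) × (0.04944−0.1304) = (-3.906)×(-0.08098) = 0.3163 mol/dm³.
C_A = C_{A0}e^(−k₁τ) = 0.06229 mol/dm³, so C_S = C_{A0}−C_A−C_R = 0.8814 mol/dm³; C_R/C_S = 0.359.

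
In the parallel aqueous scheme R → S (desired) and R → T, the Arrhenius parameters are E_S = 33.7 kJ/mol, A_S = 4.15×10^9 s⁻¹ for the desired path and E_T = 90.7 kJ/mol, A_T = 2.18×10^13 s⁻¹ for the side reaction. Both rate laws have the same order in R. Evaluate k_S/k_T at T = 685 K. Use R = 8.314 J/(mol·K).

4.23

k_S/k_T = (A_S/A_T)·exp[−(E_S−E_T)/(RT)] = (A_S/A_T)·exp[(E_T−E_S)/(RT)].
(E_T−E_S)/(RT) = (90.7−33.7)×10³/(8.314×685) = 57000/5695 = 10.01.
k_S/k_T = (4.15×10^9/2.18×10^13)·exp(10.01) = 1.904×10^-4 × 22217 = 4.23.
Since E_S < E_T, lowering the temperature improves selectivity toward S.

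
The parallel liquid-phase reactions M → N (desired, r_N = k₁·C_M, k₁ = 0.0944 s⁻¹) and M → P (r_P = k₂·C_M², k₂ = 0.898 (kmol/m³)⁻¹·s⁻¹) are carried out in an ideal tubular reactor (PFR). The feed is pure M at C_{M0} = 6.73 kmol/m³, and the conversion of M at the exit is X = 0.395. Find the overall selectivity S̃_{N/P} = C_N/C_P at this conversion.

0.0199

C_M = C_{M0}(1−X) = 4.072 kmol/m³.
Along a PFR/batch, dC_N/dC_M = −r_N/(r_N+r_P) = −k₁/(k₁+k₂·C_M).
Integrating from C_{M0} to C_M: C_N = (0.0944/0.898)·ln[(0.0944+0.898·6.73)/(0.0944+0.898·4.07)] = 0.1051·ln(6.138/3.751) = 0.05178 kmol/m³.
C_P = (C_{M0}−C_M)−C_N = 2.607 kmol/m³; S̃_{N/P} = 0.05178/2.607 = 0.0199.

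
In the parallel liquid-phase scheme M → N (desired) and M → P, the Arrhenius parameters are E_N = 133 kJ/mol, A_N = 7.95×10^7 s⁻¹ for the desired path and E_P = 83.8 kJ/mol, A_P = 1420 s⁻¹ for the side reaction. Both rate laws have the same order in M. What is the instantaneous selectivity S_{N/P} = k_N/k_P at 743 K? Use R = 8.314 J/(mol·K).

k_N/k_P = (A_N/A_P)·exp[−(E_N−E_P)/(RT)] = (A_N/A_P)·exp[(E_P−E_N)/(RT)].
(E_P−E_N)/(RT) = (83.8−133)×10³/(8.314×743) = -49200/6177 = -7.965.
k_N/k_P = (7.95×10^7/1420)·exp(-7.965) = 55986 × 3.475×10^-4 = 19.5.
Since E_N > E_P, raising the temperature improves selectivity toward N.

19.5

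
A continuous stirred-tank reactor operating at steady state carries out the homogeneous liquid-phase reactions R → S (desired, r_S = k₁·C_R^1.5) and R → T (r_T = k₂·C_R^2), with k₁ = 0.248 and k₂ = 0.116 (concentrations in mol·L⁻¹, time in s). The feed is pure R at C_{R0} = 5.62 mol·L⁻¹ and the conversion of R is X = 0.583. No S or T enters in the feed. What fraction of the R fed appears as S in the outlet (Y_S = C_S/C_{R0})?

0.340

Exit C_R = C_{R0}(1−X) = 5.62×0.417 = 2.344 mol·L⁻¹.
A CSTR operates uniformly at the exit composition, giving r_S = 0.8897 and r_T = 0.6371 (each k·C_R^n at C_R = 2.344).
Fraction of consumed R going to S: r_S/(r_S+r_T) = 0.5827.
C_S = 0.5827·C_{R0}·X = 0.5827×5.62×0.583 = 1.91 mol·L⁻¹; Y_S = C_S/C_{R0} = 0.340.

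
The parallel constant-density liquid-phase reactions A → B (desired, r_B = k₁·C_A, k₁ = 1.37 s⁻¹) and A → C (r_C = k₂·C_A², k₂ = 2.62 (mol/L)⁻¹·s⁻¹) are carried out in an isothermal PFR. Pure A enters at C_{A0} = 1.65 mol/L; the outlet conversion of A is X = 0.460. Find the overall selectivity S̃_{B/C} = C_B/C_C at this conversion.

0.421

C_A = C_{A0}(1−X) = 0.8910 mol/L.
Along a PFR/batch, dC_B/dC_A = −r_B/(r_B+r_C) = −k₁/(k₁+k₂·C_A).
Integrating from C_{A0} to C_A: C_B = (1.37/2.62)·ln[(1.37+2.62·1.65)/(1.37+2.62·0.891)] = 0.5229·ln(5.693/3.704) = 0.2247 mol/L.
C_C = (C_{A0}−C_A)−C_B = 0.5343 mol/L; S̃_{B/C} = 0.2247/0.5343 = 0.421.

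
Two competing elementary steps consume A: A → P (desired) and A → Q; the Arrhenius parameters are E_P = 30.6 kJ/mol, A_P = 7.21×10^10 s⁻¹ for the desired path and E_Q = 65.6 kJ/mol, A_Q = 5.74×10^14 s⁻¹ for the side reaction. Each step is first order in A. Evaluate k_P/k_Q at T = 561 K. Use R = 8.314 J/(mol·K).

0.228

Since both paths have the same order in A, the concentration cancels and S_{P/Q} = k_P/k_Q = (A_P/A_Q)·exp[(E_Q−E_P)/(RT)].
(E_Q−E_P)/(RT) = (65.6−30.6)×10³/(8.314×561) = 35000/4664 = 7.504.
k_P/k_Q = (7.21×10^10/5.74×10^14)·exp(7.504) = 1.256×10^-4 × 1815 = 0.228.
Since E_P < E_Q, lowering the temperature improves selectivity toward P.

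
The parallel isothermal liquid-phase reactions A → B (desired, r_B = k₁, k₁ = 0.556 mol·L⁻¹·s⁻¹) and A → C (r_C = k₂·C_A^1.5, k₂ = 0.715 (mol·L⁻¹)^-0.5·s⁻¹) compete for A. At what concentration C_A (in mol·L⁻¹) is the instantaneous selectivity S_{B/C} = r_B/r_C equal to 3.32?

S_{B/C} = (k₁/k₂)·C_A^-1.5 ⇒ C_A = (S·k₂/k₁)^(1/(-1.5)).
= (3.32×0.715/0.556)^(-0.6667) = (4.269)^(-0.6667) = 0.380 mol·L⁻¹.

0.380 mol·L⁻¹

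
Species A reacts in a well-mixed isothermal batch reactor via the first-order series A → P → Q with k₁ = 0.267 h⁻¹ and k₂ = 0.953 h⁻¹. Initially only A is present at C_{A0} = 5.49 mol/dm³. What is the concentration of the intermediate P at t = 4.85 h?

0.564 mol/dm³

For first-order series with pure A initially, C_P(t) = k₁C_{A0}/(k₂−k₁)·(e^(−k₁t) − e^(−k₂t)).
e^(−k₁t) = e^(−0.267×4.85) = e^(−1.295) = 0.2739; e^(−k₂t) = e^(−4.622) = 0.009833.
C_P = 0.267×5.49/(0.953−0.267) × (0.2739−0.009833) = 2.137×0.2641 = 0.5643 mol/dm³.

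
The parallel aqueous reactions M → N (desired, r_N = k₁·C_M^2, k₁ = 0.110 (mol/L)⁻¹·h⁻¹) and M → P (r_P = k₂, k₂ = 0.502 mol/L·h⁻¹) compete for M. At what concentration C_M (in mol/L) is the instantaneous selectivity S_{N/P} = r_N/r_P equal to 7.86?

S_{N/P} = (k₁/k₂)·C_M^2 ⇒ C_M = (S·k₂/k₁)^(0.5).
= (7.86×0.502/0.110)^(0.5) = (35.87)^(0.5) = 5.99 mol/L.

5.99 mol/L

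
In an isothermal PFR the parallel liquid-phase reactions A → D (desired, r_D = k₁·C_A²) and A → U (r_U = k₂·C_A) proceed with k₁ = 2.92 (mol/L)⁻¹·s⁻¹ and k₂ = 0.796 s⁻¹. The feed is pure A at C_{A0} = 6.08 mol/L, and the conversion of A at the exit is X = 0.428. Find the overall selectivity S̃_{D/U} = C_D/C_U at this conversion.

17.1

C_A = C_{A0}(1−X) = 3.478 mol/L.
Along a PFR/batch, dC_U/dC_A = −r_U/(r_D+r_U) = −k₂/(k₂+k₁·C_A).
Integrating from C_{A0} to C_A: C_U = (0.796/2.92)·ln[(0.796+2.92·6.08)/(0.796+2.92·3.48)] = 0.2726·ln(18.55/10.95) = 0.1437 mol/L.
Then C_D = (C_{A0}−C_A) − C_U = 2.602 − 0.1437 = 2.459 mol/L.
S̃_{D/U} = C_D/C_U = 2.459/0.1437 = 17.1.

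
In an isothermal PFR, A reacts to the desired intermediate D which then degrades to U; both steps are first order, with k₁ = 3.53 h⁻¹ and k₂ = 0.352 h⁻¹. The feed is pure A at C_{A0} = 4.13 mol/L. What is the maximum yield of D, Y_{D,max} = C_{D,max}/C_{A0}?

At the optimum, C_{D,max}/C_{A0} = (k₁/k₂)^[k₂/(k₂−k₁)].
= (3.53/0.352)^(0.352/(0.352−3.53)) = (10.03)^(-0.1108) = 0.7746.

0.775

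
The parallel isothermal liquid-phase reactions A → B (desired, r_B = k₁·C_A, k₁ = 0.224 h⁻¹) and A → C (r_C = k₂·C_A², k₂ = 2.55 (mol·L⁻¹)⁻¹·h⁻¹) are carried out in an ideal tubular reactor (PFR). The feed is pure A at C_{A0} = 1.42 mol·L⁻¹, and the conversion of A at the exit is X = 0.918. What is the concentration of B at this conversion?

0.176 mol·L⁻¹

C_A = C_{A0}(1−X) = 0.1164 mol·L⁻¹.
Along a PFR/batch, dC_B/dC_A = −r_B/(r_B+r_C) = −k₁/(k₁+k₂·C_A).
Integrating from C_{A0} to C_A: C_B = (0.224/2.55)·ln[(0.224+2.55·1.42)/(0.224+2.55·0.116)] = 0.08784·ln(3.845/0.5209) = 0.1756 mol·L⁻¹.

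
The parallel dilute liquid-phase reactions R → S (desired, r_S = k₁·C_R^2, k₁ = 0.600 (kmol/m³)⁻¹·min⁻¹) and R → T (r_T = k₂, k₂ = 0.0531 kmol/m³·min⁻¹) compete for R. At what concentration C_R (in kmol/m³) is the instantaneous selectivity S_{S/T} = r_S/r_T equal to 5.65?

0.707 kmol/m³

S_{S/T} = (k₁/k₂)·C_R^2 ⇒ C_R = (S·k₂/k₁)^(0.5).
= (5.65×0.0531/0.600)^(0.5) = (0.5000)^(0.5) = 0.707 kmol/m³.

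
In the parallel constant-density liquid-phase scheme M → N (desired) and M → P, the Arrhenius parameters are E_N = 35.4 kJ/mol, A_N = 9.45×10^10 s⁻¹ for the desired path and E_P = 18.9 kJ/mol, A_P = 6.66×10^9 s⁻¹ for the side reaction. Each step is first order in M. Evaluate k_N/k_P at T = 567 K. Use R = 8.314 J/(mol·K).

0.428

Since both paths have the same order in M, the concentration cancels and S_{N/P} = k_N/k_P = (A_N/A_P)·exp[(E_P−E_N)/(RT)].
(E_P−E_N)/(RT) = (18.9−35.4)×10³/(8.314×567) = -16500/4714 = -3.500.
k_N/k_P = (9.45×10^10/6.66×10^9)·exp(-3.500) = 14.19 × 0.03019 = 0.428.
Since E_N > E_P, raising the temperature improves selectivity toward N.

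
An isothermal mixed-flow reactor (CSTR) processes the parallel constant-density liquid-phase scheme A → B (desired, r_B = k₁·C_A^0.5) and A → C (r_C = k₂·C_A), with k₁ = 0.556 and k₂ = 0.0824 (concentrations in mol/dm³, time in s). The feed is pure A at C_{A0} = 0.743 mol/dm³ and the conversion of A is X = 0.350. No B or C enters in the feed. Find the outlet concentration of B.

0.236 mol/dm³

Exit C_A = C_{A0}(1−X) = 0.743×0.650 = 0.4829 mol/dm³.
Rates in a CSTR are evaluated at the outlet concentration: r_B = 0.556×0.4829^0.5 = 0.3864, r_C = 0.0824×0.4829 = 0.03980.
Fraction of consumed A going to B: r_B/(r_B+r_C) = 0.9066.
C_B = 0.9066·C_{A0}·X = 0.9066×0.743×0.350 = 0.236 mol/dm³.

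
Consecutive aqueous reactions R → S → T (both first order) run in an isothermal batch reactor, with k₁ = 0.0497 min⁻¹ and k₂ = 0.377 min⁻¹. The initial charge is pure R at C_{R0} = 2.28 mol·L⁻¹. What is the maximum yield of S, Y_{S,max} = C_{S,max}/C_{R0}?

For a first-order series the maximum intermediate yield is C_{S,max}/C_{R0} = (k₁/k₂)^[k₂/(k₂−k₁)].
= (0.0497/0.377)^(0.377/(0.377−0.0497)) = (0.1318)^(1.152) = 0.09691.

0.0969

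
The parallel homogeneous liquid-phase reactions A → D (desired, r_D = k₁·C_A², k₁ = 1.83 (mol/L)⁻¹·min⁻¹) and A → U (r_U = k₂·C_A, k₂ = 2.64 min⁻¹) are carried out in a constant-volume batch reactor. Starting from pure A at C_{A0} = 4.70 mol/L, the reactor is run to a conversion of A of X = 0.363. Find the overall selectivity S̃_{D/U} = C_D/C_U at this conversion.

2.63

C_A = C_{A0}(1−X) = 2.994 mol/L.
Along a PFR/batch, dC_U/dC_A = −r_U/(r_D+r_U) = −k₂/(k₂+k₁·C_A).
Integrating from C_{A0} to C_A: C_U = (2.64/1.83)·ln[(2.64+1.83·4.70)/(2.64+1.83·2.99)] = 1.443·ln(11.24/8.119) = 0.4694 mol/L.
Then C_D = (C_{A0}−C_A) − C_U = 1.706 − 0.4694 = 1.237 mol/L.
S̃_{D/U} = C_D/C_U = 1.237/0.4694 = 2.63.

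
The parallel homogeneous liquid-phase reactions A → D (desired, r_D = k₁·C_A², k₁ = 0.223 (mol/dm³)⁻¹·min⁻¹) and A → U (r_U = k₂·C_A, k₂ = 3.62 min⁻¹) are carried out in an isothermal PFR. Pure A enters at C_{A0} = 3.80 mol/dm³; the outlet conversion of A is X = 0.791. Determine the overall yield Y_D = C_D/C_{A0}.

C_A = C_{A0}(1−X) = 0.7942 mol/dm³.
Along a PFR/batch, dC_U/dC_A = −r_U/(r_D+r_U) = −k₂/(k₂+k₁·C_A).
Integrating from C_{A0} to C_A: C_U = (3.62/0.223)·ln[(3.62+0.223·3.80)/(3.62+0.223·0.794)] = 16.23·ln(4.467/3.797) = 2.639 mol/dm³.
Then C_D = (C_{A0}−C_A) − C_U = 3.006 − 2.639 = 0.3668 mol/dm³.
Y_D = C_D/C_{A0} = 0.3668/3.80 = 0.0965.

0.0965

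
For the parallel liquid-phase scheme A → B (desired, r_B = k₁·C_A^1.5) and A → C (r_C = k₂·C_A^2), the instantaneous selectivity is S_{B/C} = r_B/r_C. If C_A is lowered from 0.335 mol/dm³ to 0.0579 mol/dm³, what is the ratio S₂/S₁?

2.41

S_{B/C} = (k₁/k₂)·C_A^-0.5, so S₂/S₁ = (C_{A,2}/C_{A,1})^-0.5.
= (0.0579/0.335)^(-0.5) = (0.1728)^(-0.5) = 2.41.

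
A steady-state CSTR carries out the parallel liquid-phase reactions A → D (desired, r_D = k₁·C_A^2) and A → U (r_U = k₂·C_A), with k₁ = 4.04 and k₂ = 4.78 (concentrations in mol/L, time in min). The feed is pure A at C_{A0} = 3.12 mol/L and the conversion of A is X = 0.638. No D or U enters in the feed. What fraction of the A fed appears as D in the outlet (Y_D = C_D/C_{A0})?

0.312

Exit C_A = C_{A0}(1−X) = 3.12×0.362 = 1.129 mol/L.
Rates in a CSTR are evaluated at the outlet concentration: r_D = 4.04×1.129^2 = 5.154, r_U = 4.78×1.129 = 5.399.
Fraction of consumed A going to D: r_D/(r_D+r_U) = 0.4884.
C_D = 0.4884·C_{A0}·X = 0.4884×3.12×0.638 = 0.972 mol/L; Y_D = C_D/C_{A0} = 0.312.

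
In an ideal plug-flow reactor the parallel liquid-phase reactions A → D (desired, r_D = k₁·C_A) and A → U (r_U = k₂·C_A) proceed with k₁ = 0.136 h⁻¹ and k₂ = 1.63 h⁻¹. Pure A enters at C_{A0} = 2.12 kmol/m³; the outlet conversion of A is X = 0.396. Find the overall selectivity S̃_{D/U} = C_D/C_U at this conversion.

0.0834

C_A = C_{A0}(1−X) = 1.280 kmol/m³.
Both paths are first order in A, so the instantaneous fraction to D is constant: dC_D/d(−C_A) = k₁/(k₁+k₂) = 0.07701.
C_D = 0.07701·(C_{A0}−C_A) = 0.07701×0.8395 = 0.0647 kmol/m³.
C_U = (C_{A0}−C_A)−C_D = 0.7749 kmol/m³; S̃_{D/U} = 0.06465/0.7749 = 0.0834.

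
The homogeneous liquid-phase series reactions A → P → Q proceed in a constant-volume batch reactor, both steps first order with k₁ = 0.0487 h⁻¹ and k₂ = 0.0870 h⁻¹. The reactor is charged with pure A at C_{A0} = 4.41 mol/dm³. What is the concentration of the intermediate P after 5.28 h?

For first-order series with pure A initially, C_P(t) = k₁C_{A0}/(k₂−k₁)·(e^(−k₁t) − e^(−k₂t)).
e^(−k₁t) = e^(−0.0487×5.28) = e^(−0.2571) = 0.7733; e^(−k₂t) = e^(−0.4594) = 0.6317.
C_P = 0.0487×4.41/(0.0870−0.0487) × (0.7733−0.6317) = 5.607×0.1416 = 0.7939 mol/dm³.

0.794 mol/dm³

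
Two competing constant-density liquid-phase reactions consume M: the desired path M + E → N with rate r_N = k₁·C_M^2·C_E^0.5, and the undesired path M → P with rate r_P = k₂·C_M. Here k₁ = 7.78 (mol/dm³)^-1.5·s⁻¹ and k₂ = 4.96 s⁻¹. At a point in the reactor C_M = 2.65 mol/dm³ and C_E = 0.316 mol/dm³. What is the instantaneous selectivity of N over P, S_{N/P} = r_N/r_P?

2.34

S_{N/P} = r_N/r_P = (k₁·C_M^2·C_E^0.5)/(k₂·C_M) = (k₁/k₂)·C_M·C_E^0.5.
= (7.78×2.650^2×0.3160^0.5) / (4.96×2.650) = 30.71/13.14 = 2.34.
Since the desired path is higher order in M, keeping C_M high (PFR or concentrated feed) favours N.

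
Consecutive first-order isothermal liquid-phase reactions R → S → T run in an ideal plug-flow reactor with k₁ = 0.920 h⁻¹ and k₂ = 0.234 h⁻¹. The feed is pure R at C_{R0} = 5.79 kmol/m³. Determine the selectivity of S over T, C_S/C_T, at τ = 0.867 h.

8.35

For first-order series with pure R initially, C_S(τ) = k₁C_{R0}/(k₂−k₁)·(e^(−k₁τ) − e^(−k₂τ)).
e^(−k₁τ) = e^(−0.920×0.867) = e^(−0.7976) = 0.4504; e^(−k₂τ) = e^(−0.2029) = 0.8164.
C_S = 0.920×5.79/(0.234−0.920) × (0.4504−0.8164) = (-7.765)×(-0.3660) = 2.842 kmol/m³.
C_R = C_{R0}e^(−k₁τ) = 2.608 kmol/m³, so C_T = C_{R0}−C_R−C_S = 0.3403 kmol/m³; C_S/C_T = 8.35.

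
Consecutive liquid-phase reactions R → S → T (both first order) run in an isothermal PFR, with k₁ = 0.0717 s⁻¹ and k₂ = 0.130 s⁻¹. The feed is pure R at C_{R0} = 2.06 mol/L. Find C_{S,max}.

0.547 mol/L

Evaluating C_S at τ_opt = ln(k₂/k₁)/(k₂−k₁) gives C_{S,max}/C_{R0} = (k₁/k₂)^[k₂/(k₂−k₁)].
= (0.0717/0.130)^(0.130/(0.130−0.0717)) = (0.5515)^(2.230) = 0.2653.
C_{S,max} = 0.2653×2.06 = 0.547 mol/L.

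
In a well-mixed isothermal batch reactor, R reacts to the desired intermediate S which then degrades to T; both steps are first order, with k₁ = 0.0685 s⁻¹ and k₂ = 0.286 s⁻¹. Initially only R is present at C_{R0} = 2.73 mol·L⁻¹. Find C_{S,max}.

0.417 mol·L⁻¹

At the optimum, C_{S,max}/C_{R0} = (k₁/k₂)^[k₂/(k₂−k₁)].
= (0.0685/0.286)^(0.286/(0.286−0.0685)) = (0.2395)^(1.315) = 0.1527.
C_{S,max} = 0.1527×2.73 = 0.417 mol·L⁻¹.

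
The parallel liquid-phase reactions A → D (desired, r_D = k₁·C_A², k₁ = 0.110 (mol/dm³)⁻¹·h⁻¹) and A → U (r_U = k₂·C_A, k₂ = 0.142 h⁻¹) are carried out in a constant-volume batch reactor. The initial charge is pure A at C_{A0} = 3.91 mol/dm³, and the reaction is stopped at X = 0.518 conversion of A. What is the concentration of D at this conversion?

1.39 mol/dm³

C_A = C_{A0}(1−X) = 1.885 mol/dm³.
Along a PFR/batch, dC_U/dC_A = −r_U/(r_D+r_U) = −k₂/(k₂+k₁·C_A).
Integrating from C_{A0} to C_A: C_U = (0.142/0.110)·ln[(0.142+0.110·3.91)/(0.142+0.110·1.88)] = 1.291·ln(0.5721/0.3493) = 0.6369 mol/dm³.
Then C_D = (C_{A0}−C_A) − C_U = 2.025 − 0.6369 = 1.388 mol/dm³.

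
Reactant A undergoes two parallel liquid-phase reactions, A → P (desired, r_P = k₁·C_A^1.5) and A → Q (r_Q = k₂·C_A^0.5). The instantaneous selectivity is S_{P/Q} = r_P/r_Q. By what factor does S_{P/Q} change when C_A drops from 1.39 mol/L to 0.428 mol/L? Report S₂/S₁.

S_{P/Q} = (k₁/k₂)·C_A, so S₂/S₁ = (C_{A,2}/C_{A,1}).
= 0.428/1.39 = 0.308.
Selectivity toward P falls as C_A falls — high-concentration operation is favoured.

0.308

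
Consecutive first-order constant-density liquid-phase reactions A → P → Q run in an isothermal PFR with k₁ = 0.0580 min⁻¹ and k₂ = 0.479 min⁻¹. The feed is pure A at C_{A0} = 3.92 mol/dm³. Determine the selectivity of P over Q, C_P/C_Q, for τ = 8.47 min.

0.267

The intermediate concentration in a first-order A→B→C sequence is C_P = k₁C_{A0}(e^(−k₁τ) − e^(−k₂τ))/(k₂−k₁).
e^(−k₁τ) = e^(−0.0580×8.47) = e^(−0.4913) = 0.6119; e^(−k₂τ) = e^(−4.057) = 0.01730.
C_P = 0.0580×3.92/(0.479−0.0580) × (0.6119−0.01730) = 0.5400×0.5946 = 0.3211 mol/dm³.
C_A = C_{A0}e^(−k₁τ) = 2.398 mol/dm³, so C_Q = C_{A0}−C_A−C_P = 1.200 mol/dm³; C_P/C_Q = 0.267.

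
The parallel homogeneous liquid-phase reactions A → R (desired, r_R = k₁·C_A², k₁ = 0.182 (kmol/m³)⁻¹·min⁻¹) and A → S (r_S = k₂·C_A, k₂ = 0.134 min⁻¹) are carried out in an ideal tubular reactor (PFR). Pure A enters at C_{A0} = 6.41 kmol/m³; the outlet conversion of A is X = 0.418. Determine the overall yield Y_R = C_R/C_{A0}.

0.364

C_A = C_{A0}(1−X) = 3.731 kmol/m³.
Along a PFR/batch, dC_S/dC_A = −r_S/(r_R+r_S) = −k₂/(k₂+k₁·C_A).
Integrating from C_{A0} to C_A: C_S = (0.134/0.182)·ln[(0.134+0.182·6.41)/(0.134+0.182·3.73)] = 0.7363·ln(1.301/0.8130) = 0.3460 kmol/m³.
Then C_R = (C_{A0}−C_A) − C_S = 2.679 − 0.3460 = 2.333 kmol/m³.
Y_R = C_R/C_{A0} = 2.333/6.41 = 0.364.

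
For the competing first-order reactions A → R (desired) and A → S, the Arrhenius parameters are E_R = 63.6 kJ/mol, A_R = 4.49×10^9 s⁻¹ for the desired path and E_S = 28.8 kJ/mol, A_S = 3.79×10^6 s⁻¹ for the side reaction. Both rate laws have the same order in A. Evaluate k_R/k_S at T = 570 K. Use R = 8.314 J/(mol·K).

0.766

With equal orders, S_{R/S} = k_R/k_S = (A_R/A_S)·exp[(E_S−E_R)/(RT)].
(E_S−E_R)/(RT) = (28.8−63.6)×10³/(8.314×570) = -34800/4739 = -7.343.
k_R/k_S = (4.49×10^9/3.79×10^6)·exp(-7.343) = 1185 × 6.469×10^-4 = 0.766.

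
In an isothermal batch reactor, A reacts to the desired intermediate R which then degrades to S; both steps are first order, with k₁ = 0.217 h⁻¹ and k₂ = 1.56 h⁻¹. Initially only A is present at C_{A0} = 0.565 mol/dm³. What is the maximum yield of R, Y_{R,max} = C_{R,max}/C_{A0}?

0.101

For a first-order series the maximum intermediate yield is C_{R,max}/C_{A0} = (k₁/k₂)^[k₂/(k₂−k₁)].
= (0.217/1.56)^(1.56/(1.56−0.217)) = (0.1391)^(1.162) = 0.1011.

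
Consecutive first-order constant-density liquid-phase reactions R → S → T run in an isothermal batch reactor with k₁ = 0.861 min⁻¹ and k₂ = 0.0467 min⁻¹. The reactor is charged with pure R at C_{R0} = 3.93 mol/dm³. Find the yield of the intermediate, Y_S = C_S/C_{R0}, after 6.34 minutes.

0.782

Solving the coupled first-order balances gives C_S(t) = [k₁/(k₂−k₁)]·C_{R0}·(e^(−k₁t) − e^(−k₂t)).
e^(−k₁t) = e^(−0.861×6.34) = e^(−5.459) = 0.004259; e^(−k₂t) = e^(−0.2961) = 0.7437.
C_S = 0.861×3.93/(0.0467−0.861) × (0.004259−0.7437) = (-4.155)×(-0.7395) = 3.073 mol/dm³.
Y_S = C_S/C_{R0} = 3.073/3.93 = 0.782.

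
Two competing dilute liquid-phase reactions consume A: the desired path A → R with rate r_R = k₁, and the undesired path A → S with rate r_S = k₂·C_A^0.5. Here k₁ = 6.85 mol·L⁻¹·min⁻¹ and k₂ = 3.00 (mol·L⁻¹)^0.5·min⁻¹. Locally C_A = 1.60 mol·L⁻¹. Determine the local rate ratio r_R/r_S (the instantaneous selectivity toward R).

S_{R/S} = r_R/r_S = (k₁)/(k₂·C_A^0.5) = (k₁/k₂)·C_A^-0.5.
= (6.85) / (3.00×1.600^0.5) = 6.850/3.795 = 1.81.

1.81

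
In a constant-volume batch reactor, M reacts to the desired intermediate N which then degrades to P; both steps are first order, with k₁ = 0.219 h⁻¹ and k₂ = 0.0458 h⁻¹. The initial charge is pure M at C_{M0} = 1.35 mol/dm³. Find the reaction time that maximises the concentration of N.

Setting dC_N/dt = 0 gives t_opt = ln(k₂/k₁)/(k₂−k₁).
= ln(0.0458/0.219)/(0.0458−0.219) = ln(0.2091)/-0.1732 = -1.565/-0.1732 = 9.03 h.

9.03 h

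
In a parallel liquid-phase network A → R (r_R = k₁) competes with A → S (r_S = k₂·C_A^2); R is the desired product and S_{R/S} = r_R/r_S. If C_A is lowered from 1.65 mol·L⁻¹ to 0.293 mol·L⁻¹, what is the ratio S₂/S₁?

31.7

S_{R/S} = (k₁/k₂)·C_A^-2, so S₂/S₁ = (C_{A,2}/C_{A,1})^-2.
= (0.293/1.65)^(-2) = (0.1776)^(-2) = 31.7.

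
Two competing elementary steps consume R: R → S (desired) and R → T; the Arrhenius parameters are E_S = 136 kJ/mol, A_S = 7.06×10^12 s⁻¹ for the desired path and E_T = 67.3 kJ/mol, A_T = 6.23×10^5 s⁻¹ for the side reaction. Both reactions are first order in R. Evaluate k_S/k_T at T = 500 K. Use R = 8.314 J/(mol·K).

k_S/k_T = (A_S/A_T)·exp[−(E_S−E_T)/(RT)] = (A_S/A_T)·exp[(E_T−E_S)/(RT)].
(E_T−E_S)/(RT) = (67.3−136)×10³/(8.314×500) = -68700/4157 = -16.53.
k_S/k_T = (7.06×10^12/6.23×10^5)·exp(-16.53) = 1.133×10^7 × 6.648×10^-8 = 0.753.
Since E_S > E_T, raising the temperature improves selectivity toward S.

0.753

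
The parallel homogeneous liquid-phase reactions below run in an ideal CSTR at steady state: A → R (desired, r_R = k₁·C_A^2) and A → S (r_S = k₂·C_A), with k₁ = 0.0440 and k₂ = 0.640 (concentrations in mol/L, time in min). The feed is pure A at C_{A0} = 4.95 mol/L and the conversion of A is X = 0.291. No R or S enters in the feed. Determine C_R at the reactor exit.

Exit C_A = C_{A0}(1−X) = 4.95×0.709 = 3.510 mol/L.
In a CSTR the entire volume is at exit conditions, so r_R = 0.0440×3.510^2 = 0.5419 and r_S = 0.640×3.510 = 2.246.
Fraction of consumed A going to R: r_R/(r_R+r_S) = 0.1944.
C_R = 0.1944·C_{A0}·X = 0.1944×4.95×0.291 = 0.280 mol/L.

0.280 mol/L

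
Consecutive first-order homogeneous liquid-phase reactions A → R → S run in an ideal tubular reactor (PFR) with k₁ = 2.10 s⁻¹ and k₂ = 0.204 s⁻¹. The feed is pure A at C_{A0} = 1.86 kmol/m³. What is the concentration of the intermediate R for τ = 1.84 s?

The intermediate concentration in a first-order A→B→C sequence is C_R = k₁C_{A0}(e^(−k₁τ) − e^(−k₂τ))/(k₂−k₁).
e^(−k₁τ) = e^(−2.10×1.84) = e^(−3.864) = 0.02098; e^(−k₂τ) = e^(−0.3754) = 0.6870.
C_R = 2.10×1.86/(0.204−2.10) × (0.02098−0.6870) = (-2.060)×(-0.6661) = 1.372 kmol/m³.

1.37 kmol/m³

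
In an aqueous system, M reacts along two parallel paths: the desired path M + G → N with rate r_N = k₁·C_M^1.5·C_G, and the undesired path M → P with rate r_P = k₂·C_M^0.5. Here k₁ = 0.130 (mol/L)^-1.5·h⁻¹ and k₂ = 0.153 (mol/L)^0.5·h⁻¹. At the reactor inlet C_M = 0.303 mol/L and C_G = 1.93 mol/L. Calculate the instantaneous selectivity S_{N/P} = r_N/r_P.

S_{N/P} = r_N/r_P = (k₁·C_M^1.5·C_G)/(k₂·C_M^0.5) = (k₁/k₂)·C_M·C_G.
= (0.130×0.3030^1.5×1.930) / (0.153×0.3030^0.5) = 0.04185/0.08422 = 0.497.

0.497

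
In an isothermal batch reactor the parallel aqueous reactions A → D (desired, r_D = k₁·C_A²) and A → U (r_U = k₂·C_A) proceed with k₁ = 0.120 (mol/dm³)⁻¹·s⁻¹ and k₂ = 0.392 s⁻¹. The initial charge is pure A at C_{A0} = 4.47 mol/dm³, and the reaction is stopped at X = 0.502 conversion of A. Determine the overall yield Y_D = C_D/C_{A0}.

C_A = C_{A0}(1−X) = 2.226 mol/dm³.
Along a PFR/batch, dC_U/dC_A = −r_U/(r_D+r_U) = −k₂/(k₂+k₁·C_A).
Integrating from C_{A0} to C_A: C_U = (0.392/0.120)·ln[(0.392+0.120·4.47)/(0.392+0.120·2.23)] = 3.267·ln(0.9284/0.6591) = 1.119 mol/dm³.
Then C_D = (C_{A0}−C_A) − C_U = 2.244 − 1.119 = 1.125 mol/dm³.
Y_D = C_D/C_{A0} = 1.125/4.47 = 0.252.

0.252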